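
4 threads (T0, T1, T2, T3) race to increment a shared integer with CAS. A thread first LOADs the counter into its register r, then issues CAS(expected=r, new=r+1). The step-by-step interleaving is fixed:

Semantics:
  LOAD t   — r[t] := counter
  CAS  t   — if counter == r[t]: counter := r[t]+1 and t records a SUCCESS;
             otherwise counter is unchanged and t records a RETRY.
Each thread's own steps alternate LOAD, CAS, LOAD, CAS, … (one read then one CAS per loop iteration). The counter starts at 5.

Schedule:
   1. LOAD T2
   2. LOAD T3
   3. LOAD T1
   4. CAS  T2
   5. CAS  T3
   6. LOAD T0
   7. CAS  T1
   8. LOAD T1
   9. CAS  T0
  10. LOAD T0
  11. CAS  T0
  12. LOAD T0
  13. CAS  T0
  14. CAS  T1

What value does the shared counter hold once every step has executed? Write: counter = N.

[1] T2.load  rd  (counter 5, T2.r 5)
[2] T3.load  rd  (counter 5, T3.r 5)
[3] T1.load  rd  (counter 5, T1.r 5)
[4] T2.cas  hit  (counter 6, T2.r 5)
[5] T3.cas  miss  (counter 6, T3.r 5)
[6] T0.load  rd  (counter 6, T0.r 6)
[7] T1.cas  miss  (counter 6, T1.r 5)
[8] T1.load  rd  (counter 6, T1.r 6)
[9] T0.cas  hit  (counter 7, T0.r 6)
[10] T0.load  rd  (counter 7, T0.r 7)
[11] T0.cas  hit  (counter 8, T0.r 7)
[12] T0.load  rd  (counter 8, T0.r 8)
[13] T0.cas  hit  (counter 9, T0.r 8)
[14] T1.cas  miss  (counter 9, T1.r 6)

counter = 9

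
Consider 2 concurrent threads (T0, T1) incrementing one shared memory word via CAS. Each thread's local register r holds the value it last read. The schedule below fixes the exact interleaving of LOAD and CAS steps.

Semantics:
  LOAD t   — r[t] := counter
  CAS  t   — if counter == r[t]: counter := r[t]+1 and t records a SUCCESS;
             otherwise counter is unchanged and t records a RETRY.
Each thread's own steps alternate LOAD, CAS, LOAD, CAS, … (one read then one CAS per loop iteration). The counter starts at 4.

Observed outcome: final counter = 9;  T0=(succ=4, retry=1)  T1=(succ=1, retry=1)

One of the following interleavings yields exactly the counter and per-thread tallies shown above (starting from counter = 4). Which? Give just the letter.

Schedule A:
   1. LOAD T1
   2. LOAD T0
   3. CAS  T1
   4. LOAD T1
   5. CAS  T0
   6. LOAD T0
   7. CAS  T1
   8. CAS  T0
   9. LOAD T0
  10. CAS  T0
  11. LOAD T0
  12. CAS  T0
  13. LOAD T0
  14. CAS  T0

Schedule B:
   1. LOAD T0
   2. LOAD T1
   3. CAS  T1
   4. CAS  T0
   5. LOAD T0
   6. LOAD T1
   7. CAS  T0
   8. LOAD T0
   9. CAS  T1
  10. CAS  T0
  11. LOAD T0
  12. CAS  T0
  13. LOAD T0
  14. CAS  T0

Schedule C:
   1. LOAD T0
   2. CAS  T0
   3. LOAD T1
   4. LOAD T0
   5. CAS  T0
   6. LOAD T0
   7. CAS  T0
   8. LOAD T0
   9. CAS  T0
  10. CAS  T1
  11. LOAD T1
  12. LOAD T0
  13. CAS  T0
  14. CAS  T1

Run B:
1. LOAD T0 → mem=4 r[T0]=4 [LOAD]
2. LOAD T1 → mem=4 r[T1]=4 [LOAD]
3. CAS T1 → mem=5 r[T1]=4 [OK]
4. CAS T0 → mem=5 r[T0]=4 [RETRY]
5. LOAD T0 → mem=5 r[T0]=5 [LOAD]
6. LOAD T1 → mem=5 r[T1]=5 [LOAD]
7. CAS T0 → mem=6 r[T0]=5 [OK]
8. LOAD T0 → mem=6 r[T0]=6 [LOAD]
9. CAS T1 → mem=6 r[T1]=5 [RETRY]
10. CAS T0 → mem=7 r[T0]=6 [OK]
11. LOAD T0 → mem=7 r[T0]=7 [LOAD]
12. CAS T0 → mem=8 r[T0]=7 [OK]
13. LOAD T0 → mem=8 r[T0]=8 [LOAD]
14. CAS T0 → mem=9 r[T0]=8 [OK]

B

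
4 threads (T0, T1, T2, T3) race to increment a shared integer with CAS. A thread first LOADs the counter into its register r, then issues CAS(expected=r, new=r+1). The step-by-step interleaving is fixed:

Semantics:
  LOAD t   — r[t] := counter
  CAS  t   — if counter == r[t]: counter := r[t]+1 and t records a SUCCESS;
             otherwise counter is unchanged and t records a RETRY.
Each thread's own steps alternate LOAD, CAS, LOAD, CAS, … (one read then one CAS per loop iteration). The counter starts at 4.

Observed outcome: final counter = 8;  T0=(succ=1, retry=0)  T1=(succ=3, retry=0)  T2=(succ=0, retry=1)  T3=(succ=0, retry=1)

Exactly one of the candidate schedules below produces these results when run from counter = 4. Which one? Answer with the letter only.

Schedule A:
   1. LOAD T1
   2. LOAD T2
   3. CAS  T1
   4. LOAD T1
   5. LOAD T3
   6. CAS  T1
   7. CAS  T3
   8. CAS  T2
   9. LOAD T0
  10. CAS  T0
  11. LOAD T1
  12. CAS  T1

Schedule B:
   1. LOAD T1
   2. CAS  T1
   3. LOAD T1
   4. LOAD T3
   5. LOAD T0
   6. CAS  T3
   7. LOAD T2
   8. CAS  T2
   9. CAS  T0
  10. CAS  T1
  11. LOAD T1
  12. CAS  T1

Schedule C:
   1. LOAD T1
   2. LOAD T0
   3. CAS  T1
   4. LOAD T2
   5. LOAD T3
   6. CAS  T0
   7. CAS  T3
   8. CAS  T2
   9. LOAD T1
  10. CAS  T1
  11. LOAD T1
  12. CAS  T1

Run A:
[1] T1.load  rd  (counter 4, T1.r 4)
[2] T2.load  rd  (counter 4, T2.r 4)
[3] T1.cas  hit  (counter 5, T1.r 4)
[4] T1.load  rd  (counter 5, T1.r 5)
[5] T3.load  rd  (counter 5, T3.r 5)
[6] T1.cas  hit  (counter 6, T1.r 5)
[7] T3.cas  miss  (counter 6, T3.r 5)
[8] T2.cas  miss  (counter 6, T2.r 4)
[9] T0.load  rd  (counter 6, T0.r 6)
[10] T0.cas  hit  (counter 7, T0.r 6)
[11] T1.load  rd  (counter 7, T1.r 7)
[12] T1.cas  hit  (counter 8, T1.r 7)

A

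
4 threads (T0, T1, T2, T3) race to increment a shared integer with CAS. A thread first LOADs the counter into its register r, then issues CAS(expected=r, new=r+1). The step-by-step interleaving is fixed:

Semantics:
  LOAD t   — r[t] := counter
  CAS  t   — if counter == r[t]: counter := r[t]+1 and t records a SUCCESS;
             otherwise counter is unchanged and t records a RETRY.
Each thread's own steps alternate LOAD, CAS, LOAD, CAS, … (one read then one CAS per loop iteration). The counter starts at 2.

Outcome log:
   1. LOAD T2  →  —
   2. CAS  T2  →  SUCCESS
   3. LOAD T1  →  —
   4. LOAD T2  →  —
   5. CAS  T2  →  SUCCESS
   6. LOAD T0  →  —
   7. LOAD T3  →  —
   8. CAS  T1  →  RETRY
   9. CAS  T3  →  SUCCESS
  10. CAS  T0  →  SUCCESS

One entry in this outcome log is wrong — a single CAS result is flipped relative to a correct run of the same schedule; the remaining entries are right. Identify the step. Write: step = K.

step = 10

Reference trace:
T2 LOAD — after: cnt=2, r=2 — load
T2 CAS — after: cnt=3, r=2 — ok
T1 LOAD — after: cnt=3, r=3 — load
T2 LOAD — after: cnt=3, r=3 — load
T2 CAS — after: cnt=4, r=3 — ok
T0 LOAD — after: cnt=4, r=4 — load
T3 LOAD — after: cnt=4, r=4 — load
T1 CAS — after: cnt=4, r=3 — retry
T3 CAS — after: cnt=5, r=4 — ok
T0 CAS — after: cnt=5, r=4 — retry
Flip is step 10.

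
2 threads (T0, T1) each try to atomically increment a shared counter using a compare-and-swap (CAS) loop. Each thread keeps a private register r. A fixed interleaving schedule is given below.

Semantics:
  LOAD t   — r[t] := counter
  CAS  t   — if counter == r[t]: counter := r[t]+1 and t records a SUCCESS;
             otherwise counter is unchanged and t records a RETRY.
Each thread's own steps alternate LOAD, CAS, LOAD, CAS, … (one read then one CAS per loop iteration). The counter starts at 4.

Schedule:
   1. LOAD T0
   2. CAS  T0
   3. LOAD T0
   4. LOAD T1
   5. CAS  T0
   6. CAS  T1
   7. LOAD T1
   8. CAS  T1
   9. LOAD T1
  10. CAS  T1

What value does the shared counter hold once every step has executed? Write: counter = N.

counter = 8

1. LOAD T0 → mem=4 r[T0]=4 [LOAD]
2. CAS T0 → mem=5 r[T0]=4 [OK]
3. LOAD T0 → mem=5 r[T0]=5 [LOAD]
4. LOAD T1 → mem=5 r[T1]=5 [LOAD]
5. CAS T0 → mem=6 r[T0]=5 [OK]
6. CAS T1 → mem=6 r[T1]=5 [RETRY]
7. LOAD T1 → mem=6 r[T1]=6 [LOAD]
8. CAS T1 → mem=7 r[T1]=6 [OK]
9. LOAD T1 → mem=7 r[T1]=7 [LOAD]
10. CAS T1 → mem=8 r[T1]=7 [OK]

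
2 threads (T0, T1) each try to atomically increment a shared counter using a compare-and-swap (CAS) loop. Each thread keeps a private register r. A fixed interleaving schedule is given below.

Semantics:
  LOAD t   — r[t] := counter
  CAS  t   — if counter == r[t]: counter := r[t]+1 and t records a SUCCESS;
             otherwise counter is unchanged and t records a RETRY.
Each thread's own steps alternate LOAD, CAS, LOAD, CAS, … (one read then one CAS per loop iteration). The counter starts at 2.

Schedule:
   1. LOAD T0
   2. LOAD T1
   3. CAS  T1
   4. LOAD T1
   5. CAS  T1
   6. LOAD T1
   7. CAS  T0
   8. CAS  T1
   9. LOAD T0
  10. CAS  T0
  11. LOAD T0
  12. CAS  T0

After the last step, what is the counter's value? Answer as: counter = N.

step 1: T0 LOAD ⇒ load; ctr=2 reg=2
step 2: T1 LOAD ⇒ load; ctr=2 reg=2
step 3: T1 CAS ⇒ ok; ctr=3 reg=2
step 4: T1 LOAD ⇒ load; ctr=3 reg=3
step 5: T1 CAS ⇒ ok; ctr=4 reg=3
step 6: T1 LOAD ⇒ load; ctr=4 reg=4
step 7: T0 CAS ⇒ retry; ctr=4 reg=2
step 8: T1 CAS ⇒ ok; ctr=5 reg=4
step 9: T0 LOAD ⇒ load; ctr=5 reg=5
step 10: T0 CAS ⇒ ok; ctr=6 reg=5
step 11: T0 LOAD ⇒ load; ctr=6 reg=6
step 12: T0 CAS ⇒ ok; ctr=7 reg=6

counter = 7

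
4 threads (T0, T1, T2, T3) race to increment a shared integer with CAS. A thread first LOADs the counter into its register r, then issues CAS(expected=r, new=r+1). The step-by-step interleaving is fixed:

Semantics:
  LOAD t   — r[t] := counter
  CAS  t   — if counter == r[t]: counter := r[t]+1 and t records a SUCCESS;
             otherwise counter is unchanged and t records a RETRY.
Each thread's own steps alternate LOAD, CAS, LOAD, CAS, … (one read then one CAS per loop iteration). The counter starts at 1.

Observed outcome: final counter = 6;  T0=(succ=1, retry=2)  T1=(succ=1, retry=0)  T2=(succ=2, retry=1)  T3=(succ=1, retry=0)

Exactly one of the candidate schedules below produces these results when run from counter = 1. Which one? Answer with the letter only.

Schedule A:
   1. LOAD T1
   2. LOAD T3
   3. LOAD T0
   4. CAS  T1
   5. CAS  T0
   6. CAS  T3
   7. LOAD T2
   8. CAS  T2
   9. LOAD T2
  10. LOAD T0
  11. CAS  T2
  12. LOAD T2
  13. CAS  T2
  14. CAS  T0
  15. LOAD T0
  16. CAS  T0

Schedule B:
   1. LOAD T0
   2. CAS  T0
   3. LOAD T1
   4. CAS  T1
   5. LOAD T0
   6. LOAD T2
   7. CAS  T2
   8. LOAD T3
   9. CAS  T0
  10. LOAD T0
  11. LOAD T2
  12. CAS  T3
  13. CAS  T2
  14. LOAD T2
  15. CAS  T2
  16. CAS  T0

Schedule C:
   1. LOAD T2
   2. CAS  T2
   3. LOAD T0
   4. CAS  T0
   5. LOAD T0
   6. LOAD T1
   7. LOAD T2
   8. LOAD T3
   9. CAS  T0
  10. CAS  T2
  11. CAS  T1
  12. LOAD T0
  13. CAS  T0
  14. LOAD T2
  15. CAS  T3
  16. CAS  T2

B

Tracing schedule B:
#1 T0 reads 1
#2 T0 CAS(1→2) writes; counter now 2
#3 T1 reads 2
#4 T1 CAS(2→3) writes; counter now 3
#5 T0 reads 3
#6 T2 reads 3
#7 T2 CAS(3→4) writes; counter now 4
#8 T3 reads 4
#9 T0 CAS(3→4) fails; counter now 4
#10 T0 reads 4
#11 T2 reads 4
#12 T3 CAS(4→5) writes; counter now 5
#13 T2 CAS(4→5) fails; counter now 5
#14 T2 reads 5
#15 T2 CAS(5→6) writes; counter now 6
#16 T0 CAS(4→5) fails; counter now 6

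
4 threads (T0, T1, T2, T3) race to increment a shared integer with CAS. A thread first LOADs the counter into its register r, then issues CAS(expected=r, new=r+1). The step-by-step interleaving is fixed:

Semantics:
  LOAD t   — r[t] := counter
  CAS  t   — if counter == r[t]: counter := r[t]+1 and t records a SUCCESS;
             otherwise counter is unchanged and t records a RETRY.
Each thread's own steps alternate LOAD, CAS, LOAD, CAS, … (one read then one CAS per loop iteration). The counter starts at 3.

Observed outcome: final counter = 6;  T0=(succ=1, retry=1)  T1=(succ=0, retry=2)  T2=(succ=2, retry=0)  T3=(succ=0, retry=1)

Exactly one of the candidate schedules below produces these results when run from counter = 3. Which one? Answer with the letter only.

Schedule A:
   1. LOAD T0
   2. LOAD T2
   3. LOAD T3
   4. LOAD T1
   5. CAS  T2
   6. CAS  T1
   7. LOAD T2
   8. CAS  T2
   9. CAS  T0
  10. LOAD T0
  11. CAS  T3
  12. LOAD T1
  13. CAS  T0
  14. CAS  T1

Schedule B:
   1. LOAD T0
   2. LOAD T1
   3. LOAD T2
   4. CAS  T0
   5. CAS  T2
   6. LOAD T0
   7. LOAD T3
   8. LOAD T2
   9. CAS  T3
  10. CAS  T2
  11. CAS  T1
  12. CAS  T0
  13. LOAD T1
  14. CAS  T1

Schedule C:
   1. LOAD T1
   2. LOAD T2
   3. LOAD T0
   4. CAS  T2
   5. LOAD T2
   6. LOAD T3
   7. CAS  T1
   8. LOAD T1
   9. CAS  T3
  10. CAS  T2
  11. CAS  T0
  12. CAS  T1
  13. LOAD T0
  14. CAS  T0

Tracing schedule A:
1. LOAD T0 → mem=3 r[T0]=3 [LOAD]
2. LOAD T2 → mem=3 r[T2]=3 [LOAD]
3. LOAD T3 → mem=3 r[T3]=3 [LOAD]
4. LOAD T1 → mem=3 r[T1]=3 [LOAD]
5. CAS T2 → mem=4 r[T2]=3 [OK]
6. CAS T1 → mem=4 r[T1]=3 [RETRY]
7. LOAD T2 → mem=4 r[T2]=4 [LOAD]
8. CAS T2 → mem=5 r[T2]=4 [OK]
9. CAS T0 → mem=5 r[T0]=3 [RETRY]
10. LOAD T0 → mem=5 r[T0]=5 [LOAD]
11. CAS T3 → mem=5 r[T3]=3 [RETRY]
12. LOAD T1 → mem=5 r[T1]=5 [LOAD]
13. CAS T0 → mem=6 r[T0]=5 [OK]
14. CAS T1 → mem=6 r[T1]=5 [RETRY]

A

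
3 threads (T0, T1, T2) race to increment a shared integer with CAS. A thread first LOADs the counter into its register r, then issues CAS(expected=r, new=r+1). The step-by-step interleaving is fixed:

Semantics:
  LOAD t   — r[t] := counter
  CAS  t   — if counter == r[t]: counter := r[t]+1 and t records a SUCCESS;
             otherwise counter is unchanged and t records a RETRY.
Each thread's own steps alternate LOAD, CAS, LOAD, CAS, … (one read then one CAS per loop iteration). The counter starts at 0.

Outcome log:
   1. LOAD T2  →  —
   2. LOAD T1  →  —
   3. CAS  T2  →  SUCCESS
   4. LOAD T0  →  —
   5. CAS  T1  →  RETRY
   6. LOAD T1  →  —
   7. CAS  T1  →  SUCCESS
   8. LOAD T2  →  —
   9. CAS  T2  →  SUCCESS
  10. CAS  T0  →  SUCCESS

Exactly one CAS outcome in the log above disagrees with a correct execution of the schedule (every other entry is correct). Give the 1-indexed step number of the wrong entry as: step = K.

step = 10

Re-executing:
step 1: T2 LOAD ⇒ load; ctr=0 reg=0
step 2: T1 LOAD ⇒ load; ctr=0 reg=0
step 3: T2 CAS ⇒ ok; ctr=1 reg=0
step 4: T0 LOAD ⇒ load; ctr=1 reg=1
step 5: T1 CAS ⇒ retry; ctr=1 reg=0
step 6: T1 LOAD ⇒ load; ctr=1 reg=1
step 7: T1 CAS ⇒ ok; ctr=2 reg=1
step 8: T2 LOAD ⇒ load; ctr=2 reg=2
step 9: T2 CAS ⇒ ok; ctr=3 reg=2
step 10: T0 CAS ⇒ retry; ctr=3 reg=1
Log disagrees first at step 10.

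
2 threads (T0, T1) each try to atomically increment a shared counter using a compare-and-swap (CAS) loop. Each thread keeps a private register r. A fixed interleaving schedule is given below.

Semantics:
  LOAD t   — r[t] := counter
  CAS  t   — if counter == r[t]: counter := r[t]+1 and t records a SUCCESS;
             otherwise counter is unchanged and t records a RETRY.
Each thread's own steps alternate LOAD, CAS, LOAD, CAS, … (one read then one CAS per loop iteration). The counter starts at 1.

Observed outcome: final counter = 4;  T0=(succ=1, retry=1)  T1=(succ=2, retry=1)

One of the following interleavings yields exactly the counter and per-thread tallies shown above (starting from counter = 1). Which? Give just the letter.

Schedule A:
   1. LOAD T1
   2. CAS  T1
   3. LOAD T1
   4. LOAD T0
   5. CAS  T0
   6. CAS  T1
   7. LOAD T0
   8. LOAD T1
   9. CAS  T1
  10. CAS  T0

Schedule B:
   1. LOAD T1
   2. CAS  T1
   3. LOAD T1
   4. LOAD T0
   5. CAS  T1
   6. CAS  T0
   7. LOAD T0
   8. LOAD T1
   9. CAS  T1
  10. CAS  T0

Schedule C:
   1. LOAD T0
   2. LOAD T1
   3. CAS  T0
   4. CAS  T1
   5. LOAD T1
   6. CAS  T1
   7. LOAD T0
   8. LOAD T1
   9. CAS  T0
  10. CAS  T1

A

Simulating candidate A:
[1] T1.load  rd  (counter 1, T1.r 1)
[2] T1.cas  hit  (counter 2, T1.r 1)
[3] T1.load  rd  (counter 2, T1.r 2)
[4] T0.load  rd  (counter 2, T0.r 2)
[5] T0.cas  hit  (counter 3, T0.r 2)
[6] T1.cas  miss  (counter 3, T1.r 2)
[7] T0.load  rd  (counter 3, T0.r 3)
[8] T1.load  rd  (counter 3, T1.r 3)
[9] T1.cas  hit  (counter 4, T1.r 3)
[10] T0.cas  miss  (counter 4, T0.r 3)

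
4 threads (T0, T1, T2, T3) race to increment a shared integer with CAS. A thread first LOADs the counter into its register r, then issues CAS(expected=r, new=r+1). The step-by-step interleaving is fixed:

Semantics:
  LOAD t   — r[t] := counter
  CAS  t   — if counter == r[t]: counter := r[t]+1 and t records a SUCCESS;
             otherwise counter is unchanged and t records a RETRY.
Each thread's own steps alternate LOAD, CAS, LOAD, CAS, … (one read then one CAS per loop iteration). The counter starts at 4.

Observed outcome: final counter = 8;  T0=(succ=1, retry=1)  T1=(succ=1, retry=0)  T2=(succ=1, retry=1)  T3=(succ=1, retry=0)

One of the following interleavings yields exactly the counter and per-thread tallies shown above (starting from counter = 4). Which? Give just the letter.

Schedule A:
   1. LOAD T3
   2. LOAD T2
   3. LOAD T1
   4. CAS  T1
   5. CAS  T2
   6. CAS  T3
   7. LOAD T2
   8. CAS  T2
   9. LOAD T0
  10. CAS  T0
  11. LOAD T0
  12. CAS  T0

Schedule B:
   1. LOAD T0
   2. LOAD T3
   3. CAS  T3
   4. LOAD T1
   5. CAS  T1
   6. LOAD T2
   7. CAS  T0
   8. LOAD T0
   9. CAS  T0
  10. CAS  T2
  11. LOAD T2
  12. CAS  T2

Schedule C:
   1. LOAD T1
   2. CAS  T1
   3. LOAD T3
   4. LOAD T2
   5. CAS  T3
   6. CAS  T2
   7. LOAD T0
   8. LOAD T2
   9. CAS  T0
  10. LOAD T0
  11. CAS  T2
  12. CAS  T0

Simulating candidate B:
1. LOAD T0 → mem=4 r[T0]=4 [LOAD]
2. LOAD T3 → mem=4 r[T3]=4 [LOAD]
3. CAS T3 → mem=5 r[T3]=4 [OK]
4. LOAD T1 → mem=5 r[T1]=5 [LOAD]
5. CAS T1 → mem=6 r[T1]=5 [OK]
6. LOAD T2 → mem=6 r[T2]=6 [LOAD]
7. CAS T0 → mem=6 r[T0]=4 [RETRY]
8. LOAD T0 → mem=6 r[T0]=6 [LOAD]
9. CAS T0 → mem=7 r[T0]=6 [OK]
10. CAS T2 → mem=7 r[T2]=6 [RETRY]
11. LOAD T2 → mem=7 r[T2]=7 [LOAD]
12. CAS T2 → mem=8 r[T2]=7 [OK]

B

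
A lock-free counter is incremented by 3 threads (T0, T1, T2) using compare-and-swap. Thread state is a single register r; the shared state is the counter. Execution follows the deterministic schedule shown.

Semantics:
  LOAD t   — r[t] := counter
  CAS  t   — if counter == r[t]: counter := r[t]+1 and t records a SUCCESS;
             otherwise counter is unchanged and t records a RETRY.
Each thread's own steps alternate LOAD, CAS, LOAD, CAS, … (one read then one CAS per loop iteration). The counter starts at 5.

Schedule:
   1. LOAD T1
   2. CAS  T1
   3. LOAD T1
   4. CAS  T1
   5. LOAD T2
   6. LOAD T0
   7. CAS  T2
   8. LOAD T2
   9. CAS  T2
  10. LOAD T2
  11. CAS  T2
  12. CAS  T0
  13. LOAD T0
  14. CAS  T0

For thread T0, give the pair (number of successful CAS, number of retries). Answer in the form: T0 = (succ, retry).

step 1: T1 LOAD ⇒ load; ctr=5 reg=5
step 2: T1 CAS ⇒ ok; ctr=6 reg=5
step 3: T1 LOAD ⇒ load; ctr=6 reg=6
step 4: T1 CAS ⇒ ok; ctr=7 reg=6
step 5: T2 LOAD ⇒ load; ctr=7 reg=7
step 6: T0 LOAD ⇒ load; ctr=7 reg=7
step 7: T2 CAS ⇒ ok; ctr=8 reg=7
step 8: T2 LOAD ⇒ load; ctr=8 reg=8
step 9: T2 CAS ⇒ ok; ctr=9 reg=8
step 10: T2 LOAD ⇒ load; ctr=9 reg=9
step 11: T2 CAS ⇒ ok; ctr=10 reg=9
step 12: T0 CAS ⇒ retry; ctr=10 reg=7
step 13: T0 LOAD ⇒ load; ctr=10 reg=10
step 14: T0 CAS ⇒ ok; ctr=11 reg=10

T0 = (1, 1)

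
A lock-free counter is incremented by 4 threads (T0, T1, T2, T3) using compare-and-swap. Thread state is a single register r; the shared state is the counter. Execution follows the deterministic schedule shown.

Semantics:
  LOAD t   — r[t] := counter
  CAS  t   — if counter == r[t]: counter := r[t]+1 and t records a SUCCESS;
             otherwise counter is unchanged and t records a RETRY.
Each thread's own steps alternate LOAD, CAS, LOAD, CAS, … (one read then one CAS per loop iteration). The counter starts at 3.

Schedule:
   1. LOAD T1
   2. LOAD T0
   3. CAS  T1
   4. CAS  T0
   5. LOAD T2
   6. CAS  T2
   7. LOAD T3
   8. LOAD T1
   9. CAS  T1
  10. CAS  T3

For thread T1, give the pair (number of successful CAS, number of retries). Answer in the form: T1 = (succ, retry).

T1 = (2, 0)

T1 LOAD — after: cnt=3, r=3 — load
T0 LOAD — after: cnt=3, r=3 — load
T1 CAS — after: cnt=4, r=3 — ok
T0 CAS — after: cnt=4, r=3 — retry
T2 LOAD — after: cnt=4, r=4 — load
T2 CAS — after: cnt=5, r=4 — ok
T3 LOAD — after: cnt=5, r=5 — load
T1 LOAD — after: cnt=5, r=5 — load
T1 CAS — after: cnt=6, r=5 — ok
T3 CAS — after: cnt=6, r=5 — retry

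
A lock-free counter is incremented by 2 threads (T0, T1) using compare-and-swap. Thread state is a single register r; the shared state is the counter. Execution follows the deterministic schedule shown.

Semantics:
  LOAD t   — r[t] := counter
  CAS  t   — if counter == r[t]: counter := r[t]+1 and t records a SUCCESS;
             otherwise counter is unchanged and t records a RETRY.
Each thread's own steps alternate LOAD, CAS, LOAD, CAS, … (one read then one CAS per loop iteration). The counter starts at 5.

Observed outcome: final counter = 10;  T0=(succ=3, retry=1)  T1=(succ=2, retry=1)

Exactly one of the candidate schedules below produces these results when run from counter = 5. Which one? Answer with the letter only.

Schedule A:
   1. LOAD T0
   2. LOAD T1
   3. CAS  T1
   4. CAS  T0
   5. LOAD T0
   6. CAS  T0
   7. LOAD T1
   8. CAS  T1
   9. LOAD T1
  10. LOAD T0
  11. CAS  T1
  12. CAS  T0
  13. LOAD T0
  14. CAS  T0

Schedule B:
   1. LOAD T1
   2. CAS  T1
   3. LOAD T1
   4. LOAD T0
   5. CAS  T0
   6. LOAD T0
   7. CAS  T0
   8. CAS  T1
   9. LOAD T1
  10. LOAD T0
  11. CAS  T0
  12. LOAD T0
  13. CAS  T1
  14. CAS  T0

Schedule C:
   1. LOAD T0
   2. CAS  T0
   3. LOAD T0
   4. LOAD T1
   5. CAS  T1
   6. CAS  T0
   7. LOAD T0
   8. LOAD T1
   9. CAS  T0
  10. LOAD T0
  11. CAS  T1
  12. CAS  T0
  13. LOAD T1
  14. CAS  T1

Tracing schedule C:
   1) LOAD T0:  M=5  r_T0=5
   2) CAS  T0:  M=6  r_T0=5 ✓
   3) LOAD T0:  M=6  r_T0=6
   4) LOAD T1:  M=6  r_T1=6
   5) CAS  T1:  M=7  r_T1=6 ✓
   6) CAS  T0:  M=7  r_T0=6 ✗
   7) LOAD T0:  M=7  r_T0=7
   8) LOAD T1:  M=7  r_T1=7
   9) CAS  T0:  M=8  r_T0=7 ✓
  10) LOAD T0:  M=8  r_T0=8
  11) CAS  T1:  M=8  r_T1=7 ✗
  12) CAS  T0:  M=9  r_T0=8 ✓
  13) LOAD T1:  M=9  r_T1=9
  14) CAS  T1:  M=10  r_T1=9 ✓

C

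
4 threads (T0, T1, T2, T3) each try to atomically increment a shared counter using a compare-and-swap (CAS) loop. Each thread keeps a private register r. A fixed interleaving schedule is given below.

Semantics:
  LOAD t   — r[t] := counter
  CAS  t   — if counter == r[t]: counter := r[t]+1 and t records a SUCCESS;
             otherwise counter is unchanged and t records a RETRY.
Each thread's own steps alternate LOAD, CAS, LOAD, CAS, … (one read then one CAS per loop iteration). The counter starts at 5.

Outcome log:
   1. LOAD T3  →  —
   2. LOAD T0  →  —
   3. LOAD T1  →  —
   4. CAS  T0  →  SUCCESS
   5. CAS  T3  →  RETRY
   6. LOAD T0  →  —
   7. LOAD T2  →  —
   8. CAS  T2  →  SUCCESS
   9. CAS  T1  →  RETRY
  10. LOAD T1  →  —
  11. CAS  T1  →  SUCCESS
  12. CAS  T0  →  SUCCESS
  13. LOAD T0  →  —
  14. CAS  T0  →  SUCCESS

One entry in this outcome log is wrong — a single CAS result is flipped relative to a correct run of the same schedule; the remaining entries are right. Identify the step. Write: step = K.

Correct run:
1. LOAD T3 → mem=5 r[T3]=5 [LOAD]
2. LOAD T0 → mem=5 r[T0]=5 [LOAD]
3. LOAD T1 → mem=5 r[T1]=5 [LOAD]
4. CAS T0 → mem=6 r[T0]=5 [OK]
5. CAS T3 → mem=6 r[T3]=5 [RETRY]
6. LOAD T0 → mem=6 r[T0]=6 [LOAD]
7. LOAD T2 → mem=6 r[T2]=6 [LOAD]
8. CAS T2 → mem=7 r[T2]=6 [OK]
9. CAS T1 → mem=7 r[T1]=5 [RETRY]
10. LOAD T1 → mem=7 r[T1]=7 [LOAD]
11. CAS T1 → mem=8 r[T1]=7 [OK]
12. CAS T0 → mem=8 r[T0]=6 [RETRY]
13. LOAD T0 → mem=8 r[T0]=8 [LOAD]
14. CAS T0 → mem=9 r[T0]=8 [OK]
Log disagrees first at step 12.

step = 12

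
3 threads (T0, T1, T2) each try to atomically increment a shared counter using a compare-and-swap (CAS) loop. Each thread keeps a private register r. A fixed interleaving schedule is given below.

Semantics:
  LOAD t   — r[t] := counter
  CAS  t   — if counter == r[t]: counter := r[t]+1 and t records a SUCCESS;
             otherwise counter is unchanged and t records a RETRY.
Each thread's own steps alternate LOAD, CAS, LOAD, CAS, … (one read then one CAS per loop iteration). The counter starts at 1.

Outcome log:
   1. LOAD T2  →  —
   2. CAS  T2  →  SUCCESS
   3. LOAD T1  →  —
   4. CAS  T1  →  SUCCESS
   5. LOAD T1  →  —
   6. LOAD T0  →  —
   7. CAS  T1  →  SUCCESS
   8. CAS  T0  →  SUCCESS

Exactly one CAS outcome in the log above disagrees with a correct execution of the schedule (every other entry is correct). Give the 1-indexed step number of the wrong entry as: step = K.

step = 8

Reference trace:
1. LOAD T2 → mem=1 r[T2]=1 [LOAD]
2. CAS T2 → mem=2 r[T2]=1 [OK]
3. LOAD T1 → mem=2 r[T1]=2 [LOAD]
4. CAS T1 → mem=3 r[T1]=2 [OK]
5. LOAD T1 → mem=3 r[T1]=3 [LOAD]
6. LOAD T0 → mem=3 r[T0]=3 [LOAD]
7. CAS T1 → mem=4 r[T1]=3 [OK]
8. CAS T0 → mem=4 r[T0]=3 [RETRY]
Mismatch at 8.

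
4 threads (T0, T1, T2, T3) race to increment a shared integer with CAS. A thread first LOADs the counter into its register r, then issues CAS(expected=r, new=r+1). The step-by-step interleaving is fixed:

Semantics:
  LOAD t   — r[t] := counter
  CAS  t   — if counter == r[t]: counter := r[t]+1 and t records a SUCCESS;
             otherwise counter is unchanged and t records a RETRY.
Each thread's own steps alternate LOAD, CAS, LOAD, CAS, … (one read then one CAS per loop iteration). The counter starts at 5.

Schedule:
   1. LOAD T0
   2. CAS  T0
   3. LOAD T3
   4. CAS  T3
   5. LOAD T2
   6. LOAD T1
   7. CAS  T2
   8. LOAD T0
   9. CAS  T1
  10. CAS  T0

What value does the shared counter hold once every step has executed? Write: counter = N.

counter = 9

T0 LOAD — after: cnt=5, r=5 — load
T0 CAS — after: cnt=6, r=5 — ok
T3 LOAD — after: cnt=6, r=6 — load
T3 CAS — after: cnt=7, r=6 — ok
T2 LOAD — after: cnt=7, r=7 — load
T1 LOAD — after: cnt=7, r=7 — load
T2 CAS — after: cnt=8, r=7 — ok
T0 LOAD — after: cnt=8, r=8 — load
T1 CAS — after: cnt=8, r=7 — retry
T0 CAS — after: cnt=9, r=8 — ok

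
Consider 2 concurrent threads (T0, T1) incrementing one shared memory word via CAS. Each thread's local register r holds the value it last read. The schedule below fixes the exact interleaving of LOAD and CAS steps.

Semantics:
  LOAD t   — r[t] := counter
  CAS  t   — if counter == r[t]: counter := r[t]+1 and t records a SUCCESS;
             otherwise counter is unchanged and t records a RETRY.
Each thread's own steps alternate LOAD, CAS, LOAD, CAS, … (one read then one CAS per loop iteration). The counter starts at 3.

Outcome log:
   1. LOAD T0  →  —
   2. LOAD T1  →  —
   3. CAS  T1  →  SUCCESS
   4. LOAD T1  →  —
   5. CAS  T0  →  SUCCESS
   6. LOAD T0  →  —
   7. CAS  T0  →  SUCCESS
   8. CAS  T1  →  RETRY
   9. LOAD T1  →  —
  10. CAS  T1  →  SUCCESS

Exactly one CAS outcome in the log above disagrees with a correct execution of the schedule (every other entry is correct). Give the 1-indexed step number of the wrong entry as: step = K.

Re-executing:
step 1: T0 LOAD ⇒ load; ctr=3 reg=3
step 2: T1 LOAD ⇒ load; ctr=3 reg=3
step 3: T1 CAS ⇒ ok; ctr=4 reg=3
step 4: T1 LOAD ⇒ load; ctr=4 reg=4
step 5: T0 CAS ⇒ retry; ctr=4 reg=3
step 6: T0 LOAD ⇒ load; ctr=4 reg=4
step 7: T0 CAS ⇒ ok; ctr=5 reg=4
step 8: T1 CAS ⇒ retry; ctr=5 reg=4
step 9: T1 LOAD ⇒ load; ctr=5 reg=5
step 10: T1 CAS ⇒ ok; ctr=6 reg=5
Flip is step 5.

step = 5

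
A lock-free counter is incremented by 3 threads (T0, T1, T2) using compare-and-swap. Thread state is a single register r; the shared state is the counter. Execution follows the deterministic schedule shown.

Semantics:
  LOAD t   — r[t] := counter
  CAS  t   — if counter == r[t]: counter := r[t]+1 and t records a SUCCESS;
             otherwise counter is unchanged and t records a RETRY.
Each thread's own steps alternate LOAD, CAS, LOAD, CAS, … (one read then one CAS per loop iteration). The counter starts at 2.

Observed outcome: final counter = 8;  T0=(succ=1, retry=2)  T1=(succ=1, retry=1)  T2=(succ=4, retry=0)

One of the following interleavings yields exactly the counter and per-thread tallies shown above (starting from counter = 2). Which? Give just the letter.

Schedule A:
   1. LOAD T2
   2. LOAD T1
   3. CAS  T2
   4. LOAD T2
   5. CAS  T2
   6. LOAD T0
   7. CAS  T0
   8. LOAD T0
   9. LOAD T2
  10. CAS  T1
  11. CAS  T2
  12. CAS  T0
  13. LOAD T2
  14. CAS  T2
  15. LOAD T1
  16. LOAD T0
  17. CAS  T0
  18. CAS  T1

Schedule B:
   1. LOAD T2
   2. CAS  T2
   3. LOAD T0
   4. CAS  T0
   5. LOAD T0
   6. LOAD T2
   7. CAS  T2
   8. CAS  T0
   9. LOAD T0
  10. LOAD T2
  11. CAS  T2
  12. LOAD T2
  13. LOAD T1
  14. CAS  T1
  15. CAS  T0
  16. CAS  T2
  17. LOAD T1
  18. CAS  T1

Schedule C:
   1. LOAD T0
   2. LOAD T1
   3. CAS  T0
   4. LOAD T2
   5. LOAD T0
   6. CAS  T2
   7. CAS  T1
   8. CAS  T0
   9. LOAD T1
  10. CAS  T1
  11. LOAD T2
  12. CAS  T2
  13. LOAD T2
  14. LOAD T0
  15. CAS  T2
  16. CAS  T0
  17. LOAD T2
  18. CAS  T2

Simulating candidate C:
1. LOAD T0 → mem=2 r[T0]=2 [LOAD]
2. LOAD T1 → mem=2 r[T1]=2 [LOAD]
3. CAS T0 → mem=3 r[T0]=2 [OK]
4. LOAD T2 → mem=3 r[T2]=3 [LOAD]
5. LOAD T0 → mem=3 r[T0]=3 [LOAD]
6. CAS T2 → mem=4 r[T2]=3 [OK]
7. CAS T1 → mem=4 r[T1]=2 [RETRY]
8. CAS T0 → mem=4 r[T0]=3 [RETRY]
9. LOAD T1 → mem=4 r[T1]=4 [LOAD]
10. CAS T1 → mem=5 r[T1]=4 [OK]
11. LOAD T2 → mem=5 r[T2]=5 [LOAD]
12. CAS T2 → mem=6 r[T2]=5 [OK]
13. LOAD T2 → mem=6 r[T2]=6 [LOAD]
14. LOAD T0 → mem=6 r[T0]=6 [LOAD]
15. CAS T2 → mem=7 r[T2]=6 [OK]
16. CAS T0 → mem=7 r[T0]=6 [RETRY]
17. LOAD T2 → mem=7 r[T2]=7 [LOAD]
18. CAS T2 → mem=8 r[T2]=7 [OK]

C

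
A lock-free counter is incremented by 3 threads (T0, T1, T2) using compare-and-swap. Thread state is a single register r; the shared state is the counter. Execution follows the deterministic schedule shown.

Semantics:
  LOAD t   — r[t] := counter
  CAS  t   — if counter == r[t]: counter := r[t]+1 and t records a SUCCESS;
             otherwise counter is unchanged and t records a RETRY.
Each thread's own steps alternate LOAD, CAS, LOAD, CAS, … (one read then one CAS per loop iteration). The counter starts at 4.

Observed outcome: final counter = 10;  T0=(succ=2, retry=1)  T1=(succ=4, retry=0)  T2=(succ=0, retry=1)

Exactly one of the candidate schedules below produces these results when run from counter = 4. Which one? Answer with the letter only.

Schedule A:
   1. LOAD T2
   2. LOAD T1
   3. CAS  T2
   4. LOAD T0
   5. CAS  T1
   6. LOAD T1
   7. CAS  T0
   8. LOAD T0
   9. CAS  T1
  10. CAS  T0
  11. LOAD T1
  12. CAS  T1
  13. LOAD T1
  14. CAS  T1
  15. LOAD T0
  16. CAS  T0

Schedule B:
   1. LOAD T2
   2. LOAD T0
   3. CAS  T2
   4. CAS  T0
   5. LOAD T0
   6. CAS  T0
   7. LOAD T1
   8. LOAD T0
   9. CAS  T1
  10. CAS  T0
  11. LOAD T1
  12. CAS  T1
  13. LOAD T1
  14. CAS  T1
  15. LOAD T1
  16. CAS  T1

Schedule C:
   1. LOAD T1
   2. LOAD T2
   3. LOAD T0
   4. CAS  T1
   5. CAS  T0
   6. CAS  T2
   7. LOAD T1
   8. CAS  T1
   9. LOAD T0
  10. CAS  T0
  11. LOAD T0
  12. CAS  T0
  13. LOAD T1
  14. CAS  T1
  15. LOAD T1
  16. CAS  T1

Run C:
   1) LOAD T1:  M=4  r_T1=4
   2) LOAD T2:  M=4  r_T2=4
   3) LOAD T0:  M=4  r_T0=4
   4) CAS  T1:  M=5  r_T1=4 ✓
   5) CAS  T0:  M=5  r_T0=4 ✗
   6) CAS  T2:  M=5  r_T2=4 ✗
   7) LOAD T1:  M=5  r_T1=5
   8) CAS  T1:  M=6  r_T1=5 ✓
   9) LOAD T0:  M=6  r_T0=6
  10) CAS  T0:  M=7  r_T0=6 ✓
  11) LOAD T0:  M=7  r_T0=7
  12) CAS  T0:  M=8  r_T0=7 ✓
  13) LOAD T1:  M=8  r_T1=8
  14) CAS  T1:  M=9  r_T1=8 ✓
  15) LOAD T1:  M=9  r_T1=9
  16) CAS  T1:  M=10  r_T1=9 ✓

C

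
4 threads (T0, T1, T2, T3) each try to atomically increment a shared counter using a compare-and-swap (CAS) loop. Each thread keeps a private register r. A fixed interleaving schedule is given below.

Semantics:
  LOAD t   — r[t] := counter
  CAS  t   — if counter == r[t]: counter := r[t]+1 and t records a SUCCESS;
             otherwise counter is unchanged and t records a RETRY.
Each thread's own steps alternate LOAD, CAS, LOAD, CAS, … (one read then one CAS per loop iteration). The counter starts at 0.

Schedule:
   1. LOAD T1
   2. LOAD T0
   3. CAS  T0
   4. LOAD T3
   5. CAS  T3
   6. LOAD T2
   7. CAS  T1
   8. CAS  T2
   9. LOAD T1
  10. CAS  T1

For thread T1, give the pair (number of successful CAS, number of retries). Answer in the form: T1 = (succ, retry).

T1 = (1, 1)

   1) LOAD T1:  M=0  r_T1=0
   2) LOAD T0:  M=0  r_T0=0
   3) CAS  T0:  M=1  r_T0=0 ✓
   4) LOAD T3:  M=1  r_T3=1
   5) CAS  T3:  M=2  r_T3=1 ✓
   6) LOAD T2:  M=2  r_T2=2
   7) CAS  T1:  M=2  r_T1=0 ✗
   8) CAS  T2:  M=3  r_T2=2 ✓
   9) LOAD T1:  M=3  r_T1=3
  10) CAS  T1:  M=4  r_T1=3 ✓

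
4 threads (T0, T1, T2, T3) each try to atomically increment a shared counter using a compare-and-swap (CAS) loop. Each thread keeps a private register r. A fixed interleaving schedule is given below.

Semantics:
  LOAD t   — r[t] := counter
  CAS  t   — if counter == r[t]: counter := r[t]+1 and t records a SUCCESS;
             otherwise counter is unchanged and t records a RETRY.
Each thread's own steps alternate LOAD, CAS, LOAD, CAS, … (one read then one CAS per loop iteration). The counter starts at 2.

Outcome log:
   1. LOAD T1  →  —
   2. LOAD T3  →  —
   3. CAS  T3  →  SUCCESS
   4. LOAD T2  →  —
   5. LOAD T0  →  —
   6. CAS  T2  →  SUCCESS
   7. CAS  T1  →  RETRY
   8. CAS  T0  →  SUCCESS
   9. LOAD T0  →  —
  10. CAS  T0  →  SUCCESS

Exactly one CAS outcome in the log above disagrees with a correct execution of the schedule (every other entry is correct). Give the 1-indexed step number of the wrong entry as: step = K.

step = 8

Re-executing:
T1 LOAD — after: cnt=2, r=2 — load
T3 LOAD — after: cnt=2, r=2 — load
T3 CAS — after: cnt=3, r=2 — ok
T2 LOAD — after: cnt=3, r=3 — load
T0 LOAD — after: cnt=3, r=3 — load
T2 CAS — after: cnt=4, r=3 — ok
T1 CAS — after: cnt=4, r=2 — retry
T0 CAS — after: cnt=4, r=3 — retry
T0 LOAD — after: cnt=4, r=4 — load
T0 CAS — after: cnt=5, r=4 — ok
Log disagrees first at step 8.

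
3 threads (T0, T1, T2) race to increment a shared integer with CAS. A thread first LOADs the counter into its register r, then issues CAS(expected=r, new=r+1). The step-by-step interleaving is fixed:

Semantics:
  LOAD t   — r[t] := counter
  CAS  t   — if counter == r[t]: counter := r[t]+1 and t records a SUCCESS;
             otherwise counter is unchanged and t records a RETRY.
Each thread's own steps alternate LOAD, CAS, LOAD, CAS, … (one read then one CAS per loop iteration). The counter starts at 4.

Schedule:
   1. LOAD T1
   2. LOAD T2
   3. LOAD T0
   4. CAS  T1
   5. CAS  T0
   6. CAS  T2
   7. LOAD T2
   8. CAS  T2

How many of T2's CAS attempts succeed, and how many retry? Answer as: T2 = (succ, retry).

T2 = (1, 1)

   1) LOAD T1:  M=4  r_T1=4
   2) LOAD T2:  M=4  r_T2=4
   3) LOAD T0:  M=4  r_T0=4
   4) CAS  T1:  M=5  r_T1=4 ✓
   5) CAS  T0:  M=5  r_T0=4 ✗
   6) CAS  T2:  M=5  r_T2=4 ✗
   7) LOAD T2:  M=5  r_T2=5
   8) CAS  T2:  M=6  r_T2=5 ✓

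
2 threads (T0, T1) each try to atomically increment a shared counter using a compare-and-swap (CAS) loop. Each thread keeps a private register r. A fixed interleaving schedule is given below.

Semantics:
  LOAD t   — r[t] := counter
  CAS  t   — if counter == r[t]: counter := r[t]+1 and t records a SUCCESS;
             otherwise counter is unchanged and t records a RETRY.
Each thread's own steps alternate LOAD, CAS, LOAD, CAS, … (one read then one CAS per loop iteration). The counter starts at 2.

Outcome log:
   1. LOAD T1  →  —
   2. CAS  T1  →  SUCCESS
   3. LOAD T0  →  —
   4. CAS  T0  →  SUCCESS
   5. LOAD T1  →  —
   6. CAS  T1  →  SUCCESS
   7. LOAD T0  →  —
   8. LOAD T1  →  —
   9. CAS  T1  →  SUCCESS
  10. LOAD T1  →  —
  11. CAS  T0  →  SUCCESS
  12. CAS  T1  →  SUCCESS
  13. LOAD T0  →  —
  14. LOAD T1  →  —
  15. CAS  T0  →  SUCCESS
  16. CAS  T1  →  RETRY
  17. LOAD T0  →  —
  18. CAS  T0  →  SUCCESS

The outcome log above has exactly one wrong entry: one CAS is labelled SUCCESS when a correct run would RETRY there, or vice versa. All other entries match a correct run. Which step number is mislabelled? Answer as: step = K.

Re-executing:
   1) LOAD T1:  M=2  r_T1=2
   2) CAS  T1:  M=3  r_T1=2 ✓
   3) LOAD T0:  M=3  r_T0=3
   4) CAS  T0:  M=4  r_T0=3 ✓
   5) LOAD T1:  M=4  r_T1=4
   6) CAS  T1:  M=5  r_T1=4 ✓
   7) LOAD T0:  M=5  r_T0=5
   8) LOAD T1:  M=5  r_T1=5
   9) CAS  T1:  M=6  r_T1=5 ✓
  10) LOAD T1:  M=6  r_T1=6
  11) CAS  T0:  M=6  r_T0=5 ✗
  12) CAS  T1:  M=7  r_T1=6 ✓
  13) LOAD T0:  M=7  r_T0=7
  14) LOAD T1:  M=7  r_T1=7
  15) CAS  T0:  M=8  r_T0=7 ✓
  16) CAS  T1:  M=8  r_T1=7 ✗
  17) LOAD T0:  M=8  r_T0=8
  18) CAS  T0:  M=9  r_T0=8 ✓
Flip is step 11.

step = 11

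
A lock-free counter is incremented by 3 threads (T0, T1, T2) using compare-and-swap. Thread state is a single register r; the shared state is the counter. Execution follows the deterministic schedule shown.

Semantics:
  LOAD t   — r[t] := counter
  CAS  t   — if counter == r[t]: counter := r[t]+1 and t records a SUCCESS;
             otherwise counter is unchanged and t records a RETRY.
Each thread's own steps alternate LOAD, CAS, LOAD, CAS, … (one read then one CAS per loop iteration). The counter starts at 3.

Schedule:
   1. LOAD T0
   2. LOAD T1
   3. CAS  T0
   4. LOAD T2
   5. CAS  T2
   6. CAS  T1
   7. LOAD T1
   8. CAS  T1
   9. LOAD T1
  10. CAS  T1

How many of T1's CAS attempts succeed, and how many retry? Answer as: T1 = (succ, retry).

T0 LOAD — after: cnt=3, r=3 — load
T1 LOAD — after: cnt=3, r=3 — load
T0 CAS — after: cnt=4, r=3 — ok
T2 LOAD — after: cnt=4, r=4 — load
T2 CAS — after: cnt=5, r=4 — ok
T1 CAS — after: cnt=5, r=3 — retry
T1 LOAD — after: cnt=5, r=5 — load
T1 CAS — after: cnt=6, r=5 — ok
T1 LOAD — after: cnt=6, r=6 — load
T1 CAS — after: cnt=7, r=6 — ok

T1 = (2, 1)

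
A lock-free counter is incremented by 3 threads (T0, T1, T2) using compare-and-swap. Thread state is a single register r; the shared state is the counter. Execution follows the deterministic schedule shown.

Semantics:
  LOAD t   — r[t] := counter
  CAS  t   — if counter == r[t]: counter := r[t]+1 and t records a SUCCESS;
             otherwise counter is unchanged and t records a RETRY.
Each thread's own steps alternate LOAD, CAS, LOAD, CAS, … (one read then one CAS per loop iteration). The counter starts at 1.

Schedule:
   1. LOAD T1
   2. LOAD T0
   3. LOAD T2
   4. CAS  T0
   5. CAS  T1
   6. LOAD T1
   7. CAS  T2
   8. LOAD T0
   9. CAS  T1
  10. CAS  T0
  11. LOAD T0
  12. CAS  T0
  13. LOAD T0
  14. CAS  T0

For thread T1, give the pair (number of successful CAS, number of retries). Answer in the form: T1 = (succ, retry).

T1 = (1, 1)

[1] T1.load  rd  (counter 1, T1.r 1)
[2] T0.load  rd  (counter 1, T0.r 1)
[3] T2.load  rd  (counter 1, T2.r 1)
[4] T0.cas  hit  (counter 2, T0.r 1)
[5] T1.cas  miss  (counter 2, T1.r 1)
[6] T1.load  rd  (counter 2, T1.r 2)
[7] T2.cas  miss  (counter 2, T2.r 1)
[8] T0.load  rd  (counter 2, T0.r 2)
[9] T1.cas  hit  (counter 3, T1.r 2)
[10] T0.cas  miss  (counter 3, T0.r 2)
[11] T0.load  rd  (counter 3, T0.r 3)
[12] T0.cas  hit  (counter 4, T0.r 3)
[13] T0.load  rd  (counter 4, T0.r 4)
[14] T0.cas  hit  (counter 5, T0.r 4)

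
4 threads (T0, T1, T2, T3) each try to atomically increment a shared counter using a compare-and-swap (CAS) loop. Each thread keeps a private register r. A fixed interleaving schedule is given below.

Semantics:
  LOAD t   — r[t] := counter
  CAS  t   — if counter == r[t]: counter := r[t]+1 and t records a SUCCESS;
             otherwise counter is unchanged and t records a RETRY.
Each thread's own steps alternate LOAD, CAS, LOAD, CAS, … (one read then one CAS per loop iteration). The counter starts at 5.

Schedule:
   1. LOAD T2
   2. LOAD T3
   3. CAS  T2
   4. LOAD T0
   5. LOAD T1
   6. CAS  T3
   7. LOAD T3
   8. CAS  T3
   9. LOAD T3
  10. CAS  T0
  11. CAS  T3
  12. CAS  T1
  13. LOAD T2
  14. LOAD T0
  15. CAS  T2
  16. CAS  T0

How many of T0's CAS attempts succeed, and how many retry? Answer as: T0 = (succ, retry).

   1) LOAD T2:  M=5  r_T2=5
   2) LOAD T3:  M=5  r_T3=5
   3) CAS  T2:  M=6  r_T2=5 ✓
   4) LOAD T0:  M=6  r_T0=6
   5) LOAD T1:  M=6  r_T1=6
   6) CAS  T3:  M=6  r_T3=5 ✗
   7) LOAD T3:  M=6  r_T3=6
   8) CAS  T3:  M=7  r_T3=6 ✓
   9) LOAD T3:  M=7  r_T3=7
  10) CAS  T0:  M=7  r_T0=6 ✗
  11) CAS  T3:  M=8  r_T3=7 ✓
  12) CAS  T1:  M=8  r_T1=6 ✗
  13) LOAD T2:  M=8  r_T2=8
  14) LOAD T0:  M=8  r_T0=8
  15) CAS  T2:  M=9  r_T2=8 ✓
  16) CAS  T0:  M=9  r_T0=8 ✗

T0 = (0, 2)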